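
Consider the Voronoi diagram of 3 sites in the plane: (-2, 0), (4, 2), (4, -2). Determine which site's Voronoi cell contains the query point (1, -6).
Nearest site = (4, -2)

The Voronoi cell of site s contains exactly those query points closer to s than to any other site. Compute squared distances from q = (1, -6) to each site:
  (4 − 1)² + (-2 − -6)² = 25
  (-2 − 1)² + (0 − -6)² = 45
  (4 − 1)² + (2 − -6)² = 73
Minimum is attained by (4, -2), so q lies in its Voronoi cell.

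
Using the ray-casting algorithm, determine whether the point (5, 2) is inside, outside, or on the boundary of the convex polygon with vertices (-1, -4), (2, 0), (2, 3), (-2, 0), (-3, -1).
The point (5, 2) lies strictly outside the polygon

Cast a horizontal ray to the right from the query point and count how many polygon edges it crosses (each edge strictly once or zero times, handled with the usual half-open convention). 
Parity of crossings → even ⇒ outside.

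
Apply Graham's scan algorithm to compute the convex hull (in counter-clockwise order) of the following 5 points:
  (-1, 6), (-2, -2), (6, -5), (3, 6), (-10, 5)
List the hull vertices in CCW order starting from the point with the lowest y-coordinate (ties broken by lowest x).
Hull (CCW) = [(6, -5), (3, 6), (-1, 6), (-10, 5), (-2, -2)]

Graham scan procedure:
  1. Find the pivot p₀ = point with lowest y (tie → lowest x): (6, -5).
  2. Sort the remaining points by polar angle around p₀.
  3. Walk through sorted points, maintaining a stack; pop the top while the last three entries make a non-left turn (cross product ≤ 0).
  4. Final stack is the convex hull in CCW order: (6, -5), (3, 6), (-1, 6), (-10, 5), (-2, -2).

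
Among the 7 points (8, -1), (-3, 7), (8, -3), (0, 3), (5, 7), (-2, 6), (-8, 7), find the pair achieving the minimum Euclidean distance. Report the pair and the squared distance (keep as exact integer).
Pair = ((-3, 7), (-2, 6)); squared distance = 2

Compute all C(7, 2) = 21 pairwise squared distances (x_i − x_j)² + (y_i − y_j)². The minimum is 2, attained by the pair ((-3, 7), (-2, 6)).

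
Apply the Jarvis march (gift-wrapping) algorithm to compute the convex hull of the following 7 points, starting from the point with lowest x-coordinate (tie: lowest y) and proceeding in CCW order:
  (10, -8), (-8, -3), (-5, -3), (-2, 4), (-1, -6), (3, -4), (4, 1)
Hull (CCW) = [(-8, -3), (-1, -6), (10, -8), (4, 1), (-2, 4)]

Jarvis march: at each step, from the current hull vertex p, select the next vertex q as the point such that every other point lies strictly to the left of (or on) the directed line p → q. (Equivalently: for every other point r, the cross product (q − p) × (r − p) ≥ 0.)
Starting point (lowest x, tie lowest y): (-8, -3). Wrap until returning to start. Resulting hull: (-8, -3), (-1, -6), (10, -8), (4, 1), (-2, 4).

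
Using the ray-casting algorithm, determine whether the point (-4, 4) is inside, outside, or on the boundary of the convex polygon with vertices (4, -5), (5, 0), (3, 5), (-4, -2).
The point (-4, 4) lies strictly outside the polygon

Cast a horizontal ray to the right from the query point and count how many polygon edges it crosses (each edge strictly once or zero times, handled with the usual half-open convention). 
Parity of crossings → even ⇒ outside.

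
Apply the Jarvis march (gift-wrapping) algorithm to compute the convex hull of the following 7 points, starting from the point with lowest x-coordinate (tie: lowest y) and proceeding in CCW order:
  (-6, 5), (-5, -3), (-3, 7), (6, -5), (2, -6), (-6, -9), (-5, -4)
Hull (CCW) = [(-6, -9), (6, -5), (-3, 7), (-6, 5)]

Jarvis march: at each step, from the current hull vertex p, select the next vertex q as the point such that every other point lies strictly to the left of (or on) the directed line p → q. (Equivalently: for every other point r, the cross product (q − p) × (r − p) ≥ 0.)
Starting point (lowest x, tie lowest y): (-6, -9). Wrap until returning to start. Resulting hull: (-6, -9), (6, -5), (-3, 7), (-6, 5).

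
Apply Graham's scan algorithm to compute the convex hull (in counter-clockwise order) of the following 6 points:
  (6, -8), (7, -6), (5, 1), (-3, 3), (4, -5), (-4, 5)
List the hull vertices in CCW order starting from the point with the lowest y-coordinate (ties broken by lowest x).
Hull (CCW) = [(6, -8), (7, -6), (5, 1), (-4, 5), (-3, 3)]

Graham scan procedure:
  1. Find the pivot p₀ = point with lowest y (tie → lowest x): (6, -8).
  2. Sort the remaining points by polar angle around p₀.
  3. Walk through sorted points, maintaining a stack; pop the top while the last three entries make a non-left turn (cross product ≤ 0).
  4. Final stack is the convex hull in CCW order: (6, -8), (7, -6), (5, 1), (-4, 5), (-3, 3).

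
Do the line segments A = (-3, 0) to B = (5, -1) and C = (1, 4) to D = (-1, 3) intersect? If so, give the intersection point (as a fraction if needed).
No (intersection of containing lines falls outside at least one segment)

Parametrize and solve: t = -2/5, s = 18/5. At least one of these is outside [0, 1], so the segments do not intersect.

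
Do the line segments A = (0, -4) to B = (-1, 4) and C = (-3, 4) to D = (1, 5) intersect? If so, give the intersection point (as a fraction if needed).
No (intersection of containing lines falls outside at least one segment)

Parametrize and solve: t = 35/33, s = 16/33. At least one of these is outside [0, 1], so the segments do not intersect.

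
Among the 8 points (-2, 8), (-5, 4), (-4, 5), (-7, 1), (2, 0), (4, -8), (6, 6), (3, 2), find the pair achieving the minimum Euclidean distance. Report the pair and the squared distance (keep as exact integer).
Pair = ((-5, 4), (-4, 5)); squared distance = 2

Compute all C(8, 2) = 28 pairwise squared distances (x_i − x_j)² + (y_i − y_j)². The minimum is 2, attained by the pair ((-5, 4), (-4, 5)).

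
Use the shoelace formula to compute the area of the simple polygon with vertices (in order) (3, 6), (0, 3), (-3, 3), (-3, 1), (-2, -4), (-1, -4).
Area = 24

Shoelace formula: Area = (1/2) |Σ_i (x_i · y_{i+1} − x_{i+1} · y_i)| (indices mod n). Compute each cross term:
  (3)(3) − (0)(6) = 9
  (0)(3) − (-3)(3) = 9
  (-3)(1) − (-3)(3) = 6
  (-3)(-4) − (-2)(1) = 14
  (-2)(-4) − (-1)(-4) = 4
  (-1)(6) − (3)(-4) = 6
Sum = 48, so (signed) Area = 48/2 = 24, |Area| = 24.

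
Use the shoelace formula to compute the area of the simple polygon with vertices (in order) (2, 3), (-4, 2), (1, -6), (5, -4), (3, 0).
Area = 85/2

Shoelace formula: Area = (1/2) |Σ_i (x_i · y_{i+1} − x_{i+1} · y_i)| (indices mod n). Compute each cross term:
  (2)(2) − (-4)(3) = 16
  (-4)(-6) − (1)(2) = 22
  (1)(-4) − (5)(-6) = 26
  (5)(0) − (3)(-4) = 12
  (3)(3) − (2)(0) = 9
Sum = 85, so (signed) Area = 85/2 = 85/2, |Area| = 85/2.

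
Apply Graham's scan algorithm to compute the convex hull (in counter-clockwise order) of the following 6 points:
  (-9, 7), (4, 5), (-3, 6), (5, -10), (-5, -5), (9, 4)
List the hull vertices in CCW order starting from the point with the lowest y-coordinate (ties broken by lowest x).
Hull (CCW) = [(5, -10), (9, 4), (4, 5), (-9, 7), (-5, -5)]

Graham scan procedure:
  1. Find the pivot p₀ = point with lowest y (tie → lowest x): (5, -10).
  2. Sort the remaining points by polar angle around p₀.
  3. Walk through sorted points, maintaining a stack; pop the top while the last three entries make a non-left turn (cross product ≤ 0).
  4. Final stack is the convex hull in CCW order: (5, -10), (9, 4), (4, 5), (-9, 7), (-5, -5).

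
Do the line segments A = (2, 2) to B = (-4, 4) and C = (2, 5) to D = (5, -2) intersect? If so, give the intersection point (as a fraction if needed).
No (intersection of containing lines falls outside at least one segment)

Parametrize and solve: t = -1/4, s = 1/2. At least one of these is outside [0, 1], so the segments do not intersect.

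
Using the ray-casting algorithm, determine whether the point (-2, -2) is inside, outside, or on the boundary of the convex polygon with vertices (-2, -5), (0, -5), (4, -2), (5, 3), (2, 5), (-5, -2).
The point (-2, -2) lies strictly inside the polygon

Cast a horizontal ray to the right from the query point and count how many polygon edges it crosses (each edge strictly once or zero times, handled with the usual half-open convention). 
Parity of crossings → odd ⇒ inside.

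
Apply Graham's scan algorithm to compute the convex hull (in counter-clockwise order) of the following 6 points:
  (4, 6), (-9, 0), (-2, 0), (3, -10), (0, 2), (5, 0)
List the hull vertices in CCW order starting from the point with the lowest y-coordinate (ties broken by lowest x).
Hull (CCW) = [(3, -10), (5, 0), (4, 6), (-9, 0)]

Graham scan procedure:
  1. Find the pivot p₀ = point with lowest y (tie → lowest x): (3, -10).
  2. Sort the remaining points by polar angle around p₀.
  3. Walk through sorted points, maintaining a stack; pop the top while the last three entries make a non-left turn (cross product ≤ 0).
  4. Final stack is the convex hull in CCW order: (3, -10), (5, 0), (4, 6), (-9, 0).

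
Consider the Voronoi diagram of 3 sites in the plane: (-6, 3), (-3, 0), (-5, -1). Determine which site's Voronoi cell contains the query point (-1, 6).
Nearest site = (-6, 3)

The Voronoi cell of site s contains exactly those query points closer to s than to any other site. Compute squared distances from q = (-1, 6) to each site:
  (-6 − -1)² + (3 − 6)² = 34
  (-3 − -1)² + (0 − 6)² = 40
  (-5 − -1)² + (-1 − 6)² = 65
Minimum is attained by (-6, 3), so q lies in its Voronoi cell.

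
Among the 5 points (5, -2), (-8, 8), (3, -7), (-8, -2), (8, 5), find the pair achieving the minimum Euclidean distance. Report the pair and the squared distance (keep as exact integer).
Pair = ((5, -2), (3, -7)); squared distance = 29

Compute all C(5, 2) = 10 pairwise squared distances (x_i − x_j)² + (y_i − y_j)². The minimum is 29, attained by the pair ((5, -2), (3, -7)).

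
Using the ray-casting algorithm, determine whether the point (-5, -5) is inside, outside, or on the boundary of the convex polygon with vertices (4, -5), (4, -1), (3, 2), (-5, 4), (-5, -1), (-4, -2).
The point (-5, -5) lies strictly outside the polygon

Cast a horizontal ray to the right from the query point and count how many polygon edges it crosses (each edge strictly once or zero times, handled with the usual half-open convention). 
Parity of crossings → even ⇒ outside.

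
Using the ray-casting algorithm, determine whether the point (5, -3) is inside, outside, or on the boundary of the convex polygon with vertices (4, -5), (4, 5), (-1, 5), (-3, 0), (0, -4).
The point (5, -3) lies strictly outside the polygon

Cast a horizontal ray to the right from the query point and count how many polygon edges it crosses (each edge strictly once or zero times, handled with the usual half-open convention). 
Parity of crossings → even ⇒ outside.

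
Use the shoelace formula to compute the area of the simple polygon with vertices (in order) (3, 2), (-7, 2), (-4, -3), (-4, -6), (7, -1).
Area = 62

Shoelace formula: Area = (1/2) |Σ_i (x_i · y_{i+1} − x_{i+1} · y_i)| (indices mod n). Compute each cross term:
  (3)(2) − (-7)(2) = 20
  (-7)(-3) − (-4)(2) = 29
  (-4)(-6) − (-4)(-3) = 12
  (-4)(-1) − (7)(-6) = 46
  (7)(2) − (3)(-1) = 17
Sum = 124, so (signed) Area = 124/2 = 62, |Area| = 62.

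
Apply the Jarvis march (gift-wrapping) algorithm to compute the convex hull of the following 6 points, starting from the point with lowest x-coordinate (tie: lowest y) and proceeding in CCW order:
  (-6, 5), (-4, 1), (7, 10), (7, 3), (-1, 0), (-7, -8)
Hull (CCW) = [(-7, -8), (7, 3), (7, 10), (-6, 5)]

Jarvis march: at each step, from the current hull vertex p, select the next vertex q as the point such that every other point lies strictly to the left of (or on) the directed line p → q. (Equivalently: for every other point r, the cross product (q − p) × (r − p) ≥ 0.)
Starting point (lowest x, tie lowest y): (-7, -8). Wrap until returning to start. Resulting hull: (-7, -8), (7, 3), (7, 10), (-6, 5).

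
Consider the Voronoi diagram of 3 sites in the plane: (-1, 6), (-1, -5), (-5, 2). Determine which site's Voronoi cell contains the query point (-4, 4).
Nearest site = (-5, 2)

The Voronoi cell of site s contains exactly those query points closer to s than to any other site. Compute squared distances from q = (-4, 4) to each site:
  (-5 − -4)² + (2 − 4)² = 5
  (-1 − -4)² + (6 − 4)² = 13
  (-1 − -4)² + (-5 − 4)² = 90
Minimum is attained by (-5, 2), so q lies in its Voronoi cell.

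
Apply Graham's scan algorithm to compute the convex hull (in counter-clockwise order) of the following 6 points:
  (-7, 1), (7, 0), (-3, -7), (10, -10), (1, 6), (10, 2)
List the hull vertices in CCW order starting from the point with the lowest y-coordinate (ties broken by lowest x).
Hull (CCW) = [(10, -10), (10, 2), (1, 6), (-7, 1), (-3, -7)]

Graham scan procedure:
  1. Find the pivot p₀ = point with lowest y (tie → lowest x): (10, -10).
  2. Sort the remaining points by polar angle around p₀.
  3. Walk through sorted points, maintaining a stack; pop the top while the last three entries make a non-left turn (cross product ≤ 0).
  4. Final stack is the convex hull in CCW order: (10, -10), (10, 2), (1, 6), (-7, 1), (-3, -7).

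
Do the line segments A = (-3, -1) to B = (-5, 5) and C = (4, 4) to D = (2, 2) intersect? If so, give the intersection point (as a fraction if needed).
No (intersection of containing lines falls outside at least one segment)

Parametrize and solve: t = -1/4, s = 13/4. At least one of these is outside [0, 1], so the segments do not intersect.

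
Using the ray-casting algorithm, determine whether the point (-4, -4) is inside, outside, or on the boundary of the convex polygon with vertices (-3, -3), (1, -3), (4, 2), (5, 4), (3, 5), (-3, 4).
The point (-4, -4) lies strictly outside the polygon

Cast a horizontal ray to the right from the query point and count how many polygon edges it crosses (each edge strictly once or zero times, handled with the usual half-open convention). 
Parity of crossings → even ⇒ outside.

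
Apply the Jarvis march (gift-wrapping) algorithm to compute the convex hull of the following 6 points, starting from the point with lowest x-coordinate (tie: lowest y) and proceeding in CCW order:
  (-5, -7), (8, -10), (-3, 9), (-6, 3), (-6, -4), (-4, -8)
Hull (CCW) = [(-6, -4), (-5, -7), (-4, -8), (8, -10), (-3, 9), (-6, 3)]

Jarvis march: at each step, from the current hull vertex p, select the next vertex q as the point such that every other point lies strictly to the left of (or on) the directed line p → q. (Equivalently: for every other point r, the cross product (q − p) × (r − p) ≥ 0.)
Starting point (lowest x, tie lowest y): (-6, -4). Wrap until returning to start. Resulting hull: (-6, -4), (-5, -7), (-4, -8), (8, -10), (-3, 9), (-6, 3).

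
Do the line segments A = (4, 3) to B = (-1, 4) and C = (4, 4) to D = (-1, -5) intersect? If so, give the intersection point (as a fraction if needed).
Yes; intersection at (7/2, 31/10) (t = 1/10 on AB, s = 1/10 on CD)

Parametrize AB as A + t(B − A) = (4 + -5 t, 3 + 1 t) and CD as C + s(D − C) = (4 + -5 s, 4 + -9 s). Solve the linear system for (t, s). Determinant = -50 ≠ 0, so a unique intersection of the containing lines exists. Solution: t = 1/10, s = 1/10 — both in [0, 1], so the segments cross. Intersection point: (7/2, 31/10).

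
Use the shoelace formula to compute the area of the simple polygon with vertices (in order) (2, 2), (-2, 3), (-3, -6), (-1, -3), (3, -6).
Area = 67/2

Shoelace formula: Area = (1/2) |Σ_i (x_i · y_{i+1} − x_{i+1} · y_i)| (indices mod n). Compute each cross term:
  (2)(3) − (-2)(2) = 10
  (-2)(-6) − (-3)(3) = 21
  (-3)(-3) − (-1)(-6) = 3
  (-1)(-6) − (3)(-3) = 15
  (3)(2) − (2)(-6) = 18
Sum = 67, so (signed) Area = 67/2 = 67/2, |Area| = 67/2.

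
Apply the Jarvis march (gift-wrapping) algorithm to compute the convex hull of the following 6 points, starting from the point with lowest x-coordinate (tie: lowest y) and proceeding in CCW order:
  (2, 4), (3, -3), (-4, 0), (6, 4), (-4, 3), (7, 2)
Hull (CCW) = [(-4, 0), (3, -3), (7, 2), (6, 4), (2, 4), (-4, 3)]

Jarvis march: at each step, from the current hull vertex p, select the next vertex q as the point such that every other point lies strictly to the left of (or on) the directed line p → q. (Equivalently: for every other point r, the cross product (q − p) × (r − p) ≥ 0.)
Starting point (lowest x, tie lowest y): (-4, 0). Wrap until returning to start. Resulting hull: (-4, 0), (3, -3), (7, 2), (6, 4), (2, 4), (-4, 3).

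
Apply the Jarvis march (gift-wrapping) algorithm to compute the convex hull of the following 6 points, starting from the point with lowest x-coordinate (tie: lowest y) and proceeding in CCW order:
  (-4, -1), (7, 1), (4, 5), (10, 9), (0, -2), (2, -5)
Hull (CCW) = [(-4, -1), (2, -5), (7, 1), (10, 9), (4, 5)]

Jarvis march: at each step, from the current hull vertex p, select the next vertex q as the point such that every other point lies strictly to the left of (or on) the directed line p → q. (Equivalently: for every other point r, the cross product (q − p) × (r − p) ≥ 0.)
Starting point (lowest x, tie lowest y): (-4, -1). Wrap until returning to start. Resulting hull: (-4, -1), (2, -5), (7, 1), (10, 9), (4, 5).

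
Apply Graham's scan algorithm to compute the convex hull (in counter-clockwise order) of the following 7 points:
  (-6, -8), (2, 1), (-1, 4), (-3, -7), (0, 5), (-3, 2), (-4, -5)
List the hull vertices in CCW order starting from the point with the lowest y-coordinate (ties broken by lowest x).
Hull (CCW) = [(-6, -8), (-3, -7), (2, 1), (0, 5), (-3, 2)]

Graham scan procedure:
  1. Find the pivot p₀ = point with lowest y (tie → lowest x): (-6, -8).
  2. Sort the remaining points by polar angle around p₀.
  3. Walk through sorted points, maintaining a stack; pop the top while the last three entries make a non-left turn (cross product ≤ 0).
  4. Final stack is the convex hull in CCW order: (-6, -8), (-3, -7), (2, 1), (0, 5), (-3, 2).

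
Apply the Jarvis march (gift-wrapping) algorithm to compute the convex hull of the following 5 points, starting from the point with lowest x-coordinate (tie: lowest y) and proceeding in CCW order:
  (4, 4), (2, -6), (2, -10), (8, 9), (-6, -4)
Hull (CCW) = [(-6, -4), (2, -10), (8, 9)]

Jarvis march: at each step, from the current hull vertex p, select the next vertex q as the point such that every other point lies strictly to the left of (or on) the directed line p → q. (Equivalently: for every other point r, the cross product (q − p) × (r − p) ≥ 0.)
Starting point (lowest x, tie lowest y): (-6, -4). Wrap until returning to start. Resulting hull: (-6, -4), (2, -10), (8, 9).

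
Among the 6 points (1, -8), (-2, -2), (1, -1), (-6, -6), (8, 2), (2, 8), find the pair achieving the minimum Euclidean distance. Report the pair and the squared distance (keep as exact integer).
Pair = ((-2, -2), (1, -1)); squared distance = 10

Compute all C(6, 2) = 15 pairwise squared distances (x_i − x_j)² + (y_i − y_j)². The minimum is 10, attained by the pair ((-2, -2), (1, -1)).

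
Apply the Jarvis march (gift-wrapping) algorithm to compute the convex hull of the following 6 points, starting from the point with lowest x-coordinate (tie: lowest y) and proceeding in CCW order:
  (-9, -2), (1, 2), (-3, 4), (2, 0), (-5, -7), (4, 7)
Hull (CCW) = [(-9, -2), (-5, -7), (2, 0), (4, 7), (-3, 4)]

Jarvis march: at each step, from the current hull vertex p, select the next vertex q as the point such that every other point lies strictly to the left of (or on) the directed line p → q. (Equivalently: for every other point r, the cross product (q − p) × (r − p) ≥ 0.)
Starting point (lowest x, tie lowest y): (-9, -2). Wrap until returning to start. Resulting hull: (-9, -2), (-5, -7), (2, 0), (4, 7), (-3, 4).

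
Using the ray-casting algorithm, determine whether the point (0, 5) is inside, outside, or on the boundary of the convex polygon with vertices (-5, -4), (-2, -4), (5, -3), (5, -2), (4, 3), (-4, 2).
The point (0, 5) lies strictly outside the polygon

Cast a horizontal ray to the right from the query point and count how many polygon edges it crosses (each edge strictly once or zero times, handled with the usual half-open convention). 
Parity of crossings → even ⇒ outside.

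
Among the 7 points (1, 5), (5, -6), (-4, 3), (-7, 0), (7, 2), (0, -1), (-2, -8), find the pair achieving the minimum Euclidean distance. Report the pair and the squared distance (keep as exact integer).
Pair = ((-4, 3), (-7, 0)); squared distance = 18

Compute all C(7, 2) = 21 pairwise squared distances (x_i − x_j)² + (y_i − y_j)². The minimum is 18, attained by the pair ((-4, 3), (-7, 0)).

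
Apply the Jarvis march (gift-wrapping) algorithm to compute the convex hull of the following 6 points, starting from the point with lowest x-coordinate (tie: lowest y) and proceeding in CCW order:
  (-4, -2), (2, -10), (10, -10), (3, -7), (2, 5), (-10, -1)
Hull (CCW) = [(-10, -1), (2, -10), (10, -10), (2, 5)]

Jarvis march: at each step, from the current hull vertex p, select the next vertex q as the point such that every other point lies strictly to the left of (or on) the directed line p → q. (Equivalently: for every other point r, the cross product (q − p) × (r − p) ≥ 0.)
Starting point (lowest x, tie lowest y): (-10, -1). Wrap until returning to start. Resulting hull: (-10, -1), (2, -10), (10, -10), (2, 5).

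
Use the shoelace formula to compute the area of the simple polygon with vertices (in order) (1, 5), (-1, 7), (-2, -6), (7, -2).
Area = 115/2

Shoelace formula: Area = (1/2) |Σ_i (x_i · y_{i+1} − x_{i+1} · y_i)| (indices mod n). Compute each cross term:
  (1)(7) − (-1)(5) = 12
  (-1)(-6) − (-2)(7) = 20
  (-2)(-2) − (7)(-6) = 46
  (7)(5) − (1)(-2) = 37
Sum = 115, so (signed) Area = 115/2 = 115/2, |Area| = 115/2.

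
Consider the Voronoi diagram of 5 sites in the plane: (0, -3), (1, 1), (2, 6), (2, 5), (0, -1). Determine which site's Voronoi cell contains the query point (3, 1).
Nearest site = (1, 1)

The Voronoi cell of site s contains exactly those query points closer to s than to any other site. Compute squared distances from q = (3, 1) to each site:
  (1 − 3)² + (1 − 1)² = 4
  (0 − 3)² + (-1 − 1)² = 13
  (2 − 3)² + (5 − 1)² = 17
  (0 − 3)² + (-3 − 1)² = 25
  (2 − 3)² + (6 − 1)² = 26
Minimum is attained by (1, 1), so q lies in its Voronoi cell.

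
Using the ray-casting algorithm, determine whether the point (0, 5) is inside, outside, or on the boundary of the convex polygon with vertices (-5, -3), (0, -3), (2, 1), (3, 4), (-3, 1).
The point (0, 5) lies strictly outside the polygon

Cast a horizontal ray to the right from the query point and count how many polygon edges it crosses (each edge strictly once or zero times, handled with the usual half-open convention). 
Parity of crossings → even ⇒ outside.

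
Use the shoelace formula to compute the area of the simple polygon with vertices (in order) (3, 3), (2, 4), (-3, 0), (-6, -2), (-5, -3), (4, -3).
Area = 40

Shoelace formula: Area = (1/2) |Σ_i (x_i · y_{i+1} − x_{i+1} · y_i)| (indices mod n). Compute each cross term:
  (3)(4) − (2)(3) = 6
  (2)(0) − (-3)(4) = 12
  (-3)(-2) − (-6)(0) = 6
  (-6)(-3) − (-5)(-2) = 8
  (-5)(-3) − (4)(-3) = 27
  (4)(3) − (3)(-3) = 21
Sum = 80, so (signed) Area = 80/2 = 40, |Area| = 40.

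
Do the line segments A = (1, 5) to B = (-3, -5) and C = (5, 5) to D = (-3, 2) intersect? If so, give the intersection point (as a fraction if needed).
Yes; intersection at (5/17, 55/17) (t = 3/17 on AB, s = 10/17 on CD)

Parametrize AB as A + t(B − A) = (1 + -4 t, 5 + -10 t) and CD as C + s(D − C) = (5 + -8 s, 5 + -3 s). Solve the linear system for (t, s). Determinant = 68 ≠ 0, so a unique intersection of the containing lines exists. Solution: t = 3/17, s = 10/17 — both in [0, 1], so the segments cross. Intersection point: (5/17, 55/17).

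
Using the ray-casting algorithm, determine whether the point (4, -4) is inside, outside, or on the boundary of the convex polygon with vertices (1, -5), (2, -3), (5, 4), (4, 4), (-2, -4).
The point (4, -4) lies strictly outside the polygon

Cast a horizontal ray to the right from the query point and count how many polygon edges it crosses (each edge strictly once or zero times, handled with the usual half-open convention). 
Parity of crossings → even ⇒ outside.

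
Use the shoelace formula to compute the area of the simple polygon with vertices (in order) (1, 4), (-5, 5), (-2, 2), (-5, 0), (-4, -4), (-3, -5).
Area = 28

Shoelace formula: Area = (1/2) |Σ_i (x_i · y_{i+1} − x_{i+1} · y_i)| (indices mod n). Compute each cross term:
  (1)(5) − (-5)(4) = 25
  (-5)(2) − (-2)(5) = 0
  (-2)(0) − (-5)(2) = 10
  (-5)(-4) − (-4)(0) = 20
  (-4)(-5) − (-3)(-4) = 8
  (-3)(4) − (1)(-5) = -7
Sum = 56, so (signed) Area = 56/2 = 28, |Area| = 28.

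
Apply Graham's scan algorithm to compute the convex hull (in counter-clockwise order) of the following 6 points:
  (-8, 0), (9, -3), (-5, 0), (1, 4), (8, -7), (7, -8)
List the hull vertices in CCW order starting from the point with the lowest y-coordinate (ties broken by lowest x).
Hull (CCW) = [(7, -8), (8, -7), (9, -3), (1, 4), (-8, 0)]

Graham scan procedure:
  1. Find the pivot p₀ = point with lowest y (tie → lowest x): (7, -8).
  2. Sort the remaining points by polar angle around p₀.
  3. Walk through sorted points, maintaining a stack; pop the top while the last three entries make a non-left turn (cross product ≤ 0).
  4. Final stack is the convex hull in CCW order: (7, -8), (8, -7), (9, -3), (1, 4), (-8, 0).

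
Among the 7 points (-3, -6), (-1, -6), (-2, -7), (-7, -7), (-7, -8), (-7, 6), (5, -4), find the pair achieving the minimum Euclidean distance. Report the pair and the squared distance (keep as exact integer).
Pair = ((-7, -7), (-7, -8)); squared distance = 1

Compute all C(7, 2) = 21 pairwise squared distances (x_i − x_j)² + (y_i − y_j)². The minimum is 1, attained by the pair ((-7, -7), (-7, -8)).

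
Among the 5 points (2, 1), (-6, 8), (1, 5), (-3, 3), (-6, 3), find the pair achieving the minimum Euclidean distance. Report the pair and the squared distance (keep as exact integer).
Pair = ((-3, 3), (-6, 3)); squared distance = 9

Compute all C(5, 2) = 10 pairwise squared distances (x_i − x_j)² + (y_i − y_j)². The minimum is 9, attained by the pair ((-3, 3), (-6, 3)).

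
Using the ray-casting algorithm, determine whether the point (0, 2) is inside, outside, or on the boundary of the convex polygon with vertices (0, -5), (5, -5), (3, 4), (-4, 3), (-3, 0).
The point (0, 2) lies strictly inside the polygon

Cast a horizontal ray to the right from the query point and count how many polygon edges it crosses (each edge strictly once or zero times, handled with the usual half-open convention). 
Parity of crossings → odd ⇒ inside.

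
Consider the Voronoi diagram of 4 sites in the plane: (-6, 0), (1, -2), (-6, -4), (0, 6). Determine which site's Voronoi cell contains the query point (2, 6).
Nearest site = (0, 6)

The Voronoi cell of site s contains exactly those query points closer to s than to any other site. Compute squared distances from q = (2, 6) to each site:
  (0 − 2)² + (6 − 6)² = 4
  (1 − 2)² + (-2 − 6)² = 65
  (-6 − 2)² + (0 − 6)² = 100
  (-6 − 2)² + (-4 − 6)² = 164
Minimum is attained by (0, 6), so q lies in its Voronoi cell.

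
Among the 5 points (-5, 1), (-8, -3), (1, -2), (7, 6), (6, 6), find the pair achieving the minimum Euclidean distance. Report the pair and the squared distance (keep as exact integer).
Pair = ((7, 6), (6, 6)); squared distance = 1

Compute all C(5, 2) = 10 pairwise squared distances (x_i − x_j)² + (y_i − y_j)². The minimum is 1, attained by the pair ((7, 6), (6, 6)).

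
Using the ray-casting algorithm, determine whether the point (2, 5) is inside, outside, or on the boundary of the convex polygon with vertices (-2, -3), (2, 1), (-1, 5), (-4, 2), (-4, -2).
The point (2, 5) lies strictly outside the polygon

Cast a horizontal ray to the right from the query point and count how many polygon edges it crosses (each edge strictly once or zero times, handled with the usual half-open convention). 
Parity of crossings → even ⇒ outside.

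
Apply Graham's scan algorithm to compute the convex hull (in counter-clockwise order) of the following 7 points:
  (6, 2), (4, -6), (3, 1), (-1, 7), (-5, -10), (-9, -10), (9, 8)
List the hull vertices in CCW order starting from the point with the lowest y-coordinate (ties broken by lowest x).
Hull (CCW) = [(-9, -10), (-5, -10), (4, -6), (9, 8), (-1, 7)]

Graham scan procedure:
  1. Find the pivot p₀ = point with lowest y (tie → lowest x): (-9, -10).
  2. Sort the remaining points by polar angle around p₀.
  3. Walk through sorted points, maintaining a stack; pop the top while the last three entries make a non-left turn (cross product ≤ 0).
  4. Final stack is the convex hull in CCW order: (-9, -10), (-5, -10), (4, -6), (9, 8), (-1, 7).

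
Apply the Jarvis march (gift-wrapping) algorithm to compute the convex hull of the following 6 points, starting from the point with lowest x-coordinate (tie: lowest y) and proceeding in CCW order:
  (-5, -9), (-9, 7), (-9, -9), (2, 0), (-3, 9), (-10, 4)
Hull (CCW) = [(-10, 4), (-9, -9), (-5, -9), (2, 0), (-3, 9), (-9, 7)]

Jarvis march: at each step, from the current hull vertex p, select the next vertex q as the point such that every other point lies strictly to the left of (or on) the directed line p → q. (Equivalently: for every other point r, the cross product (q − p) × (r − p) ≥ 0.)
Starting point (lowest x, tie lowest y): (-10, 4). Wrap until returning to start. Resulting hull: (-10, 4), (-9, -9), (-5, -9), (2, 0), (-3, 9), (-9, 7).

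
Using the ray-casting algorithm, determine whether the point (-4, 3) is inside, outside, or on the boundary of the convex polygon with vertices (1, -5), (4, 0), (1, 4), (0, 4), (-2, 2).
The point (-4, 3) lies strictly outside the polygon

Cast a horizontal ray to the right from the query point and count how many polygon edges it crosses (each edge strictly once or zero times, handled with the usual half-open convention). 
Parity of crossings → even ⇒ outside.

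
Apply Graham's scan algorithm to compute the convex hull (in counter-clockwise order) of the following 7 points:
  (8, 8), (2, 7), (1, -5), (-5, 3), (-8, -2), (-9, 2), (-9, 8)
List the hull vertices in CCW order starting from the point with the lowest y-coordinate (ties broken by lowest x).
Hull (CCW) = [(1, -5), (8, 8), (-9, 8), (-9, 2), (-8, -2)]

Graham scan procedure:
  1. Find the pivot p₀ = point with lowest y (tie → lowest x): (1, -5).
  2. Sort the remaining points by polar angle around p₀.
  3. Walk through sorted points, maintaining a stack; pop the top while the last three entries make a non-left turn (cross product ≤ 0).
  4. Final stack is the convex hull in CCW order: (1, -5), (8, 8), (-9, 8), (-9, 2), (-8, -2).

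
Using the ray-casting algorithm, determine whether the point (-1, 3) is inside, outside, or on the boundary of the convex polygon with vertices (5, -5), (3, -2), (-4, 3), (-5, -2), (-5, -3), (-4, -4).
The point (-1, 3) lies strictly outside the polygon

Cast a horizontal ray to the right from the query point and count how many polygon edges it crosses (each edge strictly once or zero times, handled with the usual half-open convention). 
Parity of crossings → even ⇒ outside.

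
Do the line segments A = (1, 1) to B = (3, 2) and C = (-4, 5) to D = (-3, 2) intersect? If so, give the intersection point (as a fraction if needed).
No (intersection of containing lines falls outside at least one segment)

Parametrize and solve: t = -11/7, s = 13/7. At least one of these is outside [0, 1], so the segments do not intersect.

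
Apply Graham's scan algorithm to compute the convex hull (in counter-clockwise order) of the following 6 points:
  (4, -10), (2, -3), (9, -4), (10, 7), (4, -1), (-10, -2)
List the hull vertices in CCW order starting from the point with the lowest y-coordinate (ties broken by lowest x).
Hull (CCW) = [(4, -10), (9, -4), (10, 7), (-10, -2)]

Graham scan procedure:
  1. Find the pivot p₀ = point with lowest y (tie → lowest x): (4, -10).
  2. Sort the remaining points by polar angle around p₀.
  3. Walk through sorted points, maintaining a stack; pop the top while the last three entries make a non-left turn (cross product ≤ 0).
  4. Final stack is the convex hull in CCW order: (4, -10), (9, -4), (10, 7), (-10, -2).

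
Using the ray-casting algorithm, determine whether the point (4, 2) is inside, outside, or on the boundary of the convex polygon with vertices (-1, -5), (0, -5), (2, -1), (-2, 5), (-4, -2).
The point (4, 2) lies strictly outside the polygon

Cast a horizontal ray to the right from the query point and count how many polygon edges it crosses (each edge strictly once or zero times, handled with the usual half-open convention). 
Parity of crossings → even ⇒ outside.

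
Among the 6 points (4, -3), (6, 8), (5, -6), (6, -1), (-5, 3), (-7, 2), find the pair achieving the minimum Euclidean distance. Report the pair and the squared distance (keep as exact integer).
Pair = ((-5, 3), (-7, 2)); squared distance = 5

Compute all C(6, 2) = 15 pairwise squared distances (x_i − x_j)² + (y_i − y_j)². The minimum is 5, attained by the pair ((-5, 3), (-7, 2)).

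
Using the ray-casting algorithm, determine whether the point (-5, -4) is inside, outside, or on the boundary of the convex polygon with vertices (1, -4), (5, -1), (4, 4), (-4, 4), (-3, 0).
The point (-5, -4) lies strictly outside the polygon

Cast a horizontal ray to the right from the query point and count how many polygon edges it crosses (each edge strictly once or zero times, handled with the usual half-open convention). 
Parity of crossings → even ⇒ outside.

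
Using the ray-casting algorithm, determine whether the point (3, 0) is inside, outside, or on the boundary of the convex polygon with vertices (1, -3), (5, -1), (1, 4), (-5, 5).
The point (3, 0) lies strictly inside the polygon

Cast a horizontal ray to the right from the query point and count how many polygon edges it crosses (each edge strictly once or zero times, handled with the usual half-open convention). 
Parity of crossings → odd ⇒ inside.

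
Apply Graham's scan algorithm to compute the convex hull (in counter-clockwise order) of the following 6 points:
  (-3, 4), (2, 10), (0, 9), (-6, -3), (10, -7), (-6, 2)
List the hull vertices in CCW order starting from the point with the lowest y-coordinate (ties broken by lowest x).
Hull (CCW) = [(10, -7), (2, 10), (0, 9), (-6, 2), (-6, -3)]

Graham scan procedure:
  1. Find the pivot p₀ = point with lowest y (tie → lowest x): (10, -7).
  2. Sort the remaining points by polar angle around p₀.
  3. Walk through sorted points, maintaining a stack; pop the top while the last three entries make a non-left turn (cross product ≤ 0).
  4. Final stack is the convex hull in CCW order: (10, -7), (2, 10), (0, 9), (-6, 2), (-6, -3).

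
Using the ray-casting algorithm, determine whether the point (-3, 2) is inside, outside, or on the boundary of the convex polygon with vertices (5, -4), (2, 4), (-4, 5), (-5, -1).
The point (-3, 2) lies strictly inside the polygon

Cast a horizontal ray to the right from the query point and count how many polygon edges it crosses (each edge strictly once or zero times, handled with the usual half-open convention). 
Parity of crossings → odd ⇒ inside.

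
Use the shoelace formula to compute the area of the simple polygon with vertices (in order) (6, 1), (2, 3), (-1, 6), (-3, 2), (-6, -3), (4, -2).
Area = 54

Shoelace formula: Area = (1/2) |Σ_i (x_i · y_{i+1} − x_{i+1} · y_i)| (indices mod n). Compute each cross term:
  (6)(3) − (2)(1) = 16
  (2)(6) − (-1)(3) = 15
  (-1)(2) − (-3)(6) = 16
  (-3)(-3) − (-6)(2) = 21
  (-6)(-2) − (4)(-3) = 24
  (4)(1) − (6)(-2) = 16
Sum = 108, so (signed) Area = 108/2 = 54, |Area| = 54.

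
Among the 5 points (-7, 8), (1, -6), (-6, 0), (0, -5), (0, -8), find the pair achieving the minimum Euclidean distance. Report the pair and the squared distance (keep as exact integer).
Pair = ((1, -6), (0, -5)); squared distance = 2

Compute all C(5, 2) = 10 pairwise squared distances (x_i − x_j)² + (y_i − y_j)². The minimum is 2, attained by the pair ((1, -6), (0, -5)).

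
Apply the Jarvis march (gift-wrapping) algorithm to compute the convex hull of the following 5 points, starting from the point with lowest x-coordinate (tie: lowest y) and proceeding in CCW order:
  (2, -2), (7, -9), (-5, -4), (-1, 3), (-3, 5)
Hull (CCW) = [(-5, -4), (7, -9), (-1, 3), (-3, 5)]

Jarvis march: at each step, from the current hull vertex p, select the next vertex q as the point such that every other point lies strictly to the left of (or on) the directed line p → q. (Equivalently: for every other point r, the cross product (q − p) × (r − p) ≥ 0.)
Starting point (lowest x, tie lowest y): (-5, -4). Wrap until returning to start. Resulting hull: (-5, -4), (7, -9), (-1, 3), (-3, 5).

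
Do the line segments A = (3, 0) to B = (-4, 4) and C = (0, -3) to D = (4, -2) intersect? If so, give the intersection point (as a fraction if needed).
No (intersection of containing lines falls outside at least one segment)

Parametrize and solve: t = -9/23, s = 33/23. At least one of these is outside [0, 1], so the segments do not intersect.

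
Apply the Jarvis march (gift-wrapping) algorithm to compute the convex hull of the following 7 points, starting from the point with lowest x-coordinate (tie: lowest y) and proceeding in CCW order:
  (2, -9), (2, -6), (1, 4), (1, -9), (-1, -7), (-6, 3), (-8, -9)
Hull (CCW) = [(-8, -9), (2, -9), (2, -6), (1, 4), (-6, 3)]

Jarvis march: at each step, from the current hull vertex p, select the next vertex q as the point such that every other point lies strictly to the left of (or on) the directed line p → q. (Equivalently: for every other point r, the cross product (q − p) × (r − p) ≥ 0.)
Starting point (lowest x, tie lowest y): (-8, -9). Wrap until returning to start. Resulting hull: (-8, -9), (2, -9), (2, -6), (1, 4), (-6, 3).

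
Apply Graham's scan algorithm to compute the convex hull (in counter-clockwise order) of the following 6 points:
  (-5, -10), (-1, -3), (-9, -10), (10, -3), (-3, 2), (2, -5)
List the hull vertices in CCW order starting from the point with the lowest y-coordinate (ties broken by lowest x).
Hull (CCW) = [(-9, -10), (-5, -10), (10, -3), (-3, 2)]

Graham scan procedure:
  1. Find the pivot p₀ = point with lowest y (tie → lowest x): (-9, -10).
  2. Sort the remaining points by polar angle around p₀.
  3. Walk through sorted points, maintaining a stack; pop the top while the last three entries make a non-left turn (cross product ≤ 0).
  4. Final stack is the convex hull in CCW order: (-9, -10), (-5, -10), (10, -3), (-3, 2).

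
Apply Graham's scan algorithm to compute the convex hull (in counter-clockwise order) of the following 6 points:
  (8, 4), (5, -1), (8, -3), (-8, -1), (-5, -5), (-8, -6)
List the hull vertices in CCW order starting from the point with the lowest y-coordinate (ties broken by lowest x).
Hull (CCW) = [(-8, -6), (8, -3), (8, 4), (-8, -1)]

Graham scan procedure:
  1. Find the pivot p₀ = point with lowest y (tie → lowest x): (-8, -6).
  2. Sort the remaining points by polar angle around p₀.
  3. Walk through sorted points, maintaining a stack; pop the top while the last three entries make a non-left turn (cross product ≤ 0).
  4. Final stack is the convex hull in CCW order: (-8, -6), (8, -3), (8, 4), (-8, -1).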